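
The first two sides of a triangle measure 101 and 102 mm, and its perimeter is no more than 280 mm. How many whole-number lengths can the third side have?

76

Triangle inequality: 1 < x < 203. Perimeter ≤ 280 gives x ≤ 280 − 101 − 102 = 77.
So 1 < x ≤ 77; integers 2 through 77: 76 values.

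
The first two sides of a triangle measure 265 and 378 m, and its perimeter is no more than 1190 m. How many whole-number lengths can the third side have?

434

Triangle inequality: 113 < x < 643. Perimeter ≤ 1190 gives x ≤ 1190 − 265 − 378 = 547.
So 113 < x ≤ 547; integers 114 through 547: 434 values.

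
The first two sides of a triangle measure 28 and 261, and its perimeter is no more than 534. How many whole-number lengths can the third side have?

12

Triangle inequality: 233 < x < 289. Perimeter ≤ 534 gives x ≤ 534 − 28 − 261 = 245.
So 233 < x ≤ 245; integers 234 through 245: 12 values.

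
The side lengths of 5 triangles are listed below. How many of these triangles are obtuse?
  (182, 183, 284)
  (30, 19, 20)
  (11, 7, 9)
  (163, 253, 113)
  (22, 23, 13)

(182,183,284): 182²+183² = 66613 < 80656 = 284² → obtuse
(30,19,20): 19²+20² = 761 < 900 = 30² → obtuse
(11,7,9): 7²+9² = 130 > 121 = 11² → acute
(163,253,113): 113²+163² = 39338 < 64009 = 253² → obtuse
(22,23,13): 13²+22² = 653 > 529 = 23² → acute
3 of the 5 are obtuse.

3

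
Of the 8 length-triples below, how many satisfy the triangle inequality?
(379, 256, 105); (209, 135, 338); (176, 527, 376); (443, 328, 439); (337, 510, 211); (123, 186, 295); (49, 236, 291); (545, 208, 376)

(105,256,379): 105+256 ≤ 379 → not valid
(135,209,338): 135+209 > 338 → valid
(176,376,527): 176+376 > 527 → valid
(328,439,443): 328+439 > 443 → valid
(211,337,510): 211+337 > 510 → valid
(123,186,295): 123+186 > 295 → valid
(49,236,291): 49+236 ≤ 291 → not valid
(208,376,545): 208+376 > 545 → valid
6 of the 8 triples form a triangle.

6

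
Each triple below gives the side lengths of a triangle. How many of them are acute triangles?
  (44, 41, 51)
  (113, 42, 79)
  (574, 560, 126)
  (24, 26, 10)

(44,41,51): 41²+44² = 3617 > 2601 = 51² → acute
(113,42,79): 42²+79² = 8005 < 12769 = 113² → obtuse
(574,560,126): 126²+560² = 329476 = 574² → right
(24,26,10): 10²+24² = 676 = 26² → right
1 of the 4 is acute.

1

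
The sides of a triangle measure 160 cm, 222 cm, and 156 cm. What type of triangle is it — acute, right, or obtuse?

Compare the square of the longest side to the sum of squares of the other two: 156² + 160² = 49936 > 49284 = 222².

acute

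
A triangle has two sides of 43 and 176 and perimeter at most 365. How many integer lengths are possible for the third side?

Triangle inequality: 133 < x < 219. Perimeter ≤ 365 gives x ≤ 365 − 43 − 176 = 146.
So 133 < x ≤ 146; integers 134 through 146: 13 values.

13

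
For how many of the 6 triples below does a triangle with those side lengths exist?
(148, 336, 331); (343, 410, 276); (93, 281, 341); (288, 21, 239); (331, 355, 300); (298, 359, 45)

4

(148,331,336): 148+331 > 336 → valid
(276,343,410): 276+343 > 410 → valid
(93,281,341): 93+281 > 341 → valid
(21,239,288): 21+239 ≤ 288 → not valid
(300,331,355): 300+331 > 355 → valid
(45,298,359): 45+298 ≤ 359 → not valid
4 of the 6 triples form a triangle.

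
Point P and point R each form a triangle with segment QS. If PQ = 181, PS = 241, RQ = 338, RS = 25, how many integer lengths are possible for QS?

From triangle PQS: 60 < QS < 422.
From triangle RQS: 313 < QS < 363.
Intersection: 313 < QS < 363, so integers 314 through 362: 49 values.

49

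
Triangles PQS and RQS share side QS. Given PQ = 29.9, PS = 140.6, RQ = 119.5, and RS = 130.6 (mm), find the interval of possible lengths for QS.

110.7 < QS < 170.5

From triangle PQS: |29.9 − 140.6| < QS < 29.9 + 140.6, i.e. 110.7 < QS < 170.5.
From triangle RQS: 11.1 < QS < 250.1.
Both must hold, so QS lies in the intersection.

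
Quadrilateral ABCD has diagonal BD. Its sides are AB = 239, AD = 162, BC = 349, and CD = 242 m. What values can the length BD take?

From triangle ABD: |239 − 162| < BD < 239 + 162, i.e. 77 < BD < 401.
From triangle CBD: 107 < BD < 591.
Both must hold, so BD lies in the intersection.

107 < BD < 401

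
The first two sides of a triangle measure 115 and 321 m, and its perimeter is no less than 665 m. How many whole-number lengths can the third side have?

207

Triangle inequality: 206 < x < 436. Perimeter ≥ 665 gives x ≥ 665 − 115 − 321 = 229.
So 229 ≤ x < 436; integers 229 through 435: 207 values.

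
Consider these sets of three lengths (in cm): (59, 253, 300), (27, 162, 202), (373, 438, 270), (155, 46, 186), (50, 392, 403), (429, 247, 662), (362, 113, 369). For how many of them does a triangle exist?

6

(59,253,300): 59+253 > 300 → valid
(27,162,202): 27+162 ≤ 202 → not valid
(270,373,438): 270+373 > 438 → valid
(46,155,186): 46+155 > 186 → valid
(50,392,403): 50+392 > 403 → valid
(247,429,662): 247+429 > 662 → valid
(113,362,369): 113+362 > 369 → valid
6 of the 7 triples form a triangle.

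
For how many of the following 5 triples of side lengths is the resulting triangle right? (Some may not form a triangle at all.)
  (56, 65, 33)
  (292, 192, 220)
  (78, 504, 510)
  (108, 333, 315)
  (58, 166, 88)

(56,65,33): 33²+56² = 4225 = 65² → right
(292,192,220): 192²+220² = 85264 = 292² → right
(78,504,510): 78²+504² = 260100 = 510² → right
(108,333,315): 108²+315² = 110889 = 333² → right
(58,166,88): 58+88 ≤ 166, not a triangle
4 of the 5 are right.

4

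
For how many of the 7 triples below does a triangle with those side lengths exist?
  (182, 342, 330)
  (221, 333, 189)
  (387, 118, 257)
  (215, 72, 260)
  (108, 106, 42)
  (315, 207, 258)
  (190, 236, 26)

5

(182,330,342): 182+330 > 342 → valid
(189,221,333): 189+221 > 333 → valid
(118,257,387): 118+257 ≤ 387 → not valid
(72,215,260): 72+215 > 260 → valid
(42,106,108): 42+106 > 108 → valid
(207,258,315): 207+258 > 315 → valid
(26,190,236): 26+190 ≤ 236 → not valid
5 of the 7 triples form a triangle.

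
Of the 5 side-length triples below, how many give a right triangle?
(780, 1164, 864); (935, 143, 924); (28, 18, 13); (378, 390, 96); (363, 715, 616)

(780,1164,864): 780²+864² = 1354896 = 1164² → right
(935,143,924): 143²+924² = 874225 = 935² → right
(28,18,13): 13²+18² = 493 < 784 = 28² → obtuse
(378,390,96): 96²+378² = 152100 = 390² → right
(363,715,616): 363²+616² = 511225 = 715² → right
4 of the 5 are right.

4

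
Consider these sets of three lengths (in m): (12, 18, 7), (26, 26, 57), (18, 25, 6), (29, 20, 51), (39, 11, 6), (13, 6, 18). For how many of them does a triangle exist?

2

(7,12,18): 7+12 > 18 → valid
(26,26,57): 26+26 ≤ 57 → not valid
(6,18,25): 6+18 ≤ 25 → not valid
(20,29,51): 20+29 ≤ 51 → not valid
(6,11,39): 6+11 ≤ 39 → not valid
(6,13,18): 6+13 > 18 → valid
2 of the 6 triples form a triangle.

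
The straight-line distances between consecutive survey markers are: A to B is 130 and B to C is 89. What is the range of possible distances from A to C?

41 ≤ AC ≤ 219

By the triangle inequality, |130 − 89| ≤ AC ≤ 130 + 89.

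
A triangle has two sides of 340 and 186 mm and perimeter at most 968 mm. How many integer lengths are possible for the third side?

288

Triangle inequality: 154 < x < 526. Perimeter ≤ 968 gives x ≤ 968 − 340 − 186 = 442.
So 154 < x ≤ 442; integers 155 through 442: 288 values.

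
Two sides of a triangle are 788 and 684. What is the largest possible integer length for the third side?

The third side must be strictly less than 788 + 684 = 1472.
The largest integer below 1472 is 1471.

1471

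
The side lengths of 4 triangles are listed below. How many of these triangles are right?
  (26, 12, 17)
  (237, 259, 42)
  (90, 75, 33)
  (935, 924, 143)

(26,12,17): 12²+17² = 433 < 676 = 26² → obtuse
(237,259,42): 42²+237² = 57933 < 67081 = 259² → obtuse
(90,75,33): 33²+75² = 6714 < 8100 = 90² → obtuse
(935,924,143): 143²+924² = 874225 = 935² → right
1 of the 4 is right.

1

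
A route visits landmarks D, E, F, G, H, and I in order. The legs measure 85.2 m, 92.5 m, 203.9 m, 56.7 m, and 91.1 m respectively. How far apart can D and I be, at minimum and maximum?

The maximum is all hops collinear in one direction: 85.2 + 92.5 + 203.9 + 56.7 + 91.1 = 529.4.
The longest hop is 203.9; the others sum to 325.5. Since 203.9 ≤ 325.5, the path can fold back on itself completely, so the minimum distance is 0.

0 ≤ DI ≤ 529.4 m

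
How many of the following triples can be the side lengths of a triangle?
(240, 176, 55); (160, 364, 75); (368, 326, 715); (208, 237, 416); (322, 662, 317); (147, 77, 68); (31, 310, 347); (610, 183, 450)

2

(55,176,240): 55+176 ≤ 240 → not valid
(75,160,364): 75+160 ≤ 364 → not valid
(326,368,715): 326+368 ≤ 715 → not valid
(208,237,416): 208+237 > 416 → valid
(317,322,662): 317+322 ≤ 662 → not valid
(68,77,147): 68+77 ≤ 147 → not valid
(31,310,347): 31+310 ≤ 347 → not valid
(183,450,610): 183+450 > 610 → valid
2 of the 8 triples form a triangle.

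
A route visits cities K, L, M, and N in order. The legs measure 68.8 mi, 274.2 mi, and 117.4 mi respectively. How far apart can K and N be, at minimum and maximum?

The maximum is all hops collinear in one direction: 68.8 + 274.2 + 117.4 = 460.4.
The longest hop is 274.2; the others sum to 186.2. Folding the others back against it leaves at least 274.2 − 186.2 = 88.0.

88.0 ≤ KN ≤ 460.4 mi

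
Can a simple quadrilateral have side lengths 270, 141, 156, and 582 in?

No

For a quadrilateral, each side must be shorter than the sum of the others.
Here the longest side is 582, but the remaining 3 sides sum to only 567.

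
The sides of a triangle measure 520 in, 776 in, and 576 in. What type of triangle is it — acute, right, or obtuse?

right

Compare the square of the longest side to the sum of squares of the other two: 520² + 576² = 602176 = 776².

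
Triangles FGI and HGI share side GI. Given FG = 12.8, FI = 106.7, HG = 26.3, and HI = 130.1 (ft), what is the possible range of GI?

From triangle FGI: |12.8 − 106.7| < GI < 12.8 + 106.7, i.e. 93.9 < GI < 119.5.
From triangle HGI: 103.8 < GI < 156.4.
Both must hold, so GI lies in the intersection.

103.8 < GI < 119.5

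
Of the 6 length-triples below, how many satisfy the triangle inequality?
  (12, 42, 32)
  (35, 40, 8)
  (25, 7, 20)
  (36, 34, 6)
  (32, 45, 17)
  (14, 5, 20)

5

(12,32,42): 12+32 > 42 → valid
(8,35,40): 8+35 > 40 → valid
(7,20,25): 7+20 > 25 → valid
(6,34,36): 6+34 > 36 → valid
(17,32,45): 17+32 > 45 → valid
(5,14,20): 5+14 ≤ 20 → not valid
5 of the 6 triples form a triangle.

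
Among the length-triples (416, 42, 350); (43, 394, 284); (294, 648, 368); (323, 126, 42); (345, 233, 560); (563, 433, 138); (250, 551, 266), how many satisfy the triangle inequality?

3

(42,350,416): 42+350 ≤ 416 → not valid
(43,284,394): 43+284 ≤ 394 → not valid
(294,368,648): 294+368 > 648 → valid
(42,126,323): 42+126 ≤ 323 → not valid
(233,345,560): 233+345 > 560 → valid
(138,433,563): 138+433 > 563 → valid
(250,266,551): 250+266 ≤ 551 → not valid
3 of the 7 triples form a triangle.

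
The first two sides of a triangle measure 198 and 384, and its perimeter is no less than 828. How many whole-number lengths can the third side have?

Triangle inequality: 186 < x < 582. Perimeter ≥ 828 gives x ≥ 828 − 198 − 384 = 246.
So 246 ≤ x < 582; integers 246 through 581: 336 values.

336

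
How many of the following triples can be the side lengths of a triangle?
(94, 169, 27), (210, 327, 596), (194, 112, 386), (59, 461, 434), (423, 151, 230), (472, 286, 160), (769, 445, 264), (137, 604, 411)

(27,94,169): 27+94 ≤ 169 → not valid
(210,327,596): 210+327 ≤ 596 → not valid
(112,194,386): 112+194 ≤ 386 → not valid
(59,434,461): 59+434 > 461 → valid
(151,230,423): 151+230 ≤ 423 → not valid
(160,286,472): 160+286 ≤ 472 → not valid
(264,445,769): 264+445 ≤ 769 → not valid
(137,411,604): 137+411 ≤ 604 → not valid
1 of the 8 triples forms a triangle.

1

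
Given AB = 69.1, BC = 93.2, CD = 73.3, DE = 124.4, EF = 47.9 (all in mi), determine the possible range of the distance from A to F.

0 ≤ AF ≤ 407.9 mi

The maximum is all hops collinear in one direction: 69.1 + 93.2 + 73.3 + 124.4 + 47.9 = 407.9.
The longest hop is 124.4; the others sum to 283.5. Since 124.4 ≤ 283.5, the path can fold back on itself completely, so the minimum distance is 0.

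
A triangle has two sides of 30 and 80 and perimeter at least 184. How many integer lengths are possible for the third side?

Triangle inequality: 50 < x < 110. Perimeter ≥ 184 gives x ≥ 184 − 30 − 80 = 74.
So 74 ≤ x < 110; integers 74 through 109: 36 values.

36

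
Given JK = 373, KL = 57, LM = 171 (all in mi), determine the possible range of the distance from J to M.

The maximum is all hops collinear in one direction: 373 + 57 + 171 = 601.
The longest hop is 373; the others sum to 228. Folding the others back against it leaves at least 373 − 228 = 145.

145 ≤ JM ≤ 601 mi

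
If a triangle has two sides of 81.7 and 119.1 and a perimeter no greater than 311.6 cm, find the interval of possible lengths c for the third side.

37.4 < c ≤ 110.8 cm

Triangle inequality alone gives 37.4 < c < 200.8.
The perimeter condition gives c ≤ 311.6 − 81.7 − 119.1 = 110.8.
Intersecting the two: 37.4 < c ≤ 110.8.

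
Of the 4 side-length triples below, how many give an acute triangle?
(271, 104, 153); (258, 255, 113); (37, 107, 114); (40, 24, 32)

(271,104,153): 104+153 ≤ 271, not a triangle
(258,255,113): 113²+255² = 77794 > 66564 = 258² → acute
(37,107,114): 37²+107² = 12818 < 12996 = 114² → obtuse
(40,24,32): 24²+32² = 1600 = 40² → right
1 of the 4 is acute.

1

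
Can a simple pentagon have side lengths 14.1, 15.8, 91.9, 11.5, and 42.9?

For a pentagon, each side must be shorter than the sum of the others.
Here the longest side is 91.9, but the remaining 4 sides sum to only 84.3.

No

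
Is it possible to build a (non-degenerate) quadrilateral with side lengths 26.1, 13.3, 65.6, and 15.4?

No

For a quadrilateral, each side must be shorter than the sum of the others.
Here the longest side is 65.6, but the remaining 3 sides sum to only 54.8.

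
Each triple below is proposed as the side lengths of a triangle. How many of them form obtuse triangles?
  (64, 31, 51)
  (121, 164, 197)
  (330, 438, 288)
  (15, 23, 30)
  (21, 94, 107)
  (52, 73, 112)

(64,31,51): 31²+51² = 3562 < 4096 = 64² → obtuse
(121,164,197): 121²+164² = 41537 > 38809 = 197² → acute
(330,438,288): 288²+330² = 191844 = 438² → right
(15,23,30): 15²+23² = 754 < 900 = 30² → obtuse
(21,94,107): 21²+94² = 9277 < 11449 = 107² → obtuse
(52,73,112): 52²+73² = 8033 < 12544 = 112² → obtuse
4 of the 6 are obtuse.

4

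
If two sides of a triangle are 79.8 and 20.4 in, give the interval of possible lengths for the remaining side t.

59.4 < t < 100.2 (in)

By the triangle inequality, t must be less than 79.8 + 20.4 = 100.2 and greater than |79.8 − 20.4| = 59.4.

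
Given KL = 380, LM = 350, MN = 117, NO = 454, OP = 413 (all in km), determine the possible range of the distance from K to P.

0 ≤ KP ≤ 1714 km

The maximum is all hops collinear in one direction: 380 + 350 + 117 + 454 + 413 = 1714.
The longest hop is 454; the others sum to 1260. Since 454 ≤ 1260, the path can fold back on itself completely, so the minimum distance is 0.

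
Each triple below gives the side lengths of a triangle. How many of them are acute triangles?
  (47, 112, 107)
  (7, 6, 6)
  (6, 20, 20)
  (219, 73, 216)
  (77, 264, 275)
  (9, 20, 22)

(47,112,107): 47²+107² = 13658 > 12544 = 112² → acute
(7,6,6): 6²+6² = 72 > 49 = 7² → acute
(6,20,20): 6²+20² = 436 > 400 = 20² → acute
(219,73,216): 73²+216² = 51985 > 47961 = 219² → acute
(77,264,275): 77²+264² = 75625 = 275² → right
(9,20,22): 9²+20² = 481 < 484 = 22² → obtuse
4 of the 6 are acute.

4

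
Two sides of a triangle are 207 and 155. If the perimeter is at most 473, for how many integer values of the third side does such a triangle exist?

Triangle inequality: 52 < x < 362. Perimeter ≤ 473 gives x ≤ 473 − 207 − 155 = 111.
So 52 < x ≤ 111; integers 53 through 111: 59 values.

59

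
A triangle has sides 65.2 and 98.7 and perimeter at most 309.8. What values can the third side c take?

Triangle inequality alone gives 33.5 < c < 163.9.
The perimeter condition gives c ≤ 309.8 − 65.2 − 98.7 = 145.9.
Intersecting the two: 33.5 < c ≤ 145.9.

33.5 < c ≤ 145.9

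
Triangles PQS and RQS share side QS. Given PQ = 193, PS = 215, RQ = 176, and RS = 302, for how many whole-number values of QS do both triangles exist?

From triangle PQS: 22 < QS < 408.
From triangle RQS: 126 < QS < 478.
Intersection: 126 < QS < 408, so integers 127 through 407: 281 values.

281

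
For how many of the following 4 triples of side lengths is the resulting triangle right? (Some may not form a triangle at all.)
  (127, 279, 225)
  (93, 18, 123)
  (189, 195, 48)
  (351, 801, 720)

2

(127,279,225): 127²+225² = 66754 < 77841 = 279² → obtuse
(93,18,123): 18+93 ≤ 123, not a triangle
(189,195,48): 48²+189² = 38025 = 195² → right
(351,801,720): 351²+720² = 641601 = 801² → right
2 of the 4 are right.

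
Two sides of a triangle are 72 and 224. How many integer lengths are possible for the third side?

The third side lies in the open interval (152, 296).
Integers from 153 to 295 inclusive: 295 − 153 + 1 = 143.

143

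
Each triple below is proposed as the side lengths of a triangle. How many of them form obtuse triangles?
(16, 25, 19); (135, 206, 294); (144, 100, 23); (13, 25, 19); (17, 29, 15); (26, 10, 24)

(16,25,19): 16²+19² = 617 < 625 = 25² → obtuse
(135,206,294): 135²+206² = 60661 < 86436 = 294² → obtuse
(144,100,23): 23+100 ≤ 144, not a triangle
(13,25,19): 13²+19² = 530 < 625 = 25² → obtuse
(17,29,15): 15²+17² = 514 < 841 = 29² → obtuse
(26,10,24): 10²+24² = 676 = 26² → right
4 of the 6 are obtuse.

4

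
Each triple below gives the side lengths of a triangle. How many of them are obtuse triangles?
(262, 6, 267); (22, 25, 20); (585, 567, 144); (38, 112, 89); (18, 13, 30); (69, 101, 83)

3

(262,6,267): 6²+262² = 68680 < 71289 = 267² → obtuse
(22,25,20): 20²+22² = 884 > 625 = 25² → acute
(585,567,144): 144²+567² = 342225 = 585² → right
(38,112,89): 38²+89² = 9365 < 12544 = 112² → obtuse
(18,13,30): 13²+18² = 493 < 900 = 30² → obtuse
(69,101,83): 69²+83² = 11650 > 10201 = 101² → acute
3 of the 6 are obtuse.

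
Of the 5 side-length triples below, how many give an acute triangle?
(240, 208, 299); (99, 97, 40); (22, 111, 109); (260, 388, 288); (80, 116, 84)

(240,208,299): 208²+240² = 100864 > 89401 = 299² → acute
(99,97,40): 40²+97² = 11009 > 9801 = 99² → acute
(22,111,109): 22²+109² = 12365 > 12321 = 111² → acute
(260,388,288): 260²+288² = 150544 = 388² → right
(80,116,84): 80²+84² = 13456 = 116² → right
3 of the 5 are acute.

3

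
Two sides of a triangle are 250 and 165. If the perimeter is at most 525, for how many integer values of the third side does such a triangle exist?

25

Triangle inequality: 85 < x < 415. Perimeter ≤ 525 gives x ≤ 525 − 250 − 165 = 110.
So 85 < x ≤ 110; integers 86 through 110: 25 values.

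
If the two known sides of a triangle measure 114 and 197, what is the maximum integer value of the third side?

The third side must be strictly less than 114 + 197 = 311.
The largest integer below 311 is 310.

310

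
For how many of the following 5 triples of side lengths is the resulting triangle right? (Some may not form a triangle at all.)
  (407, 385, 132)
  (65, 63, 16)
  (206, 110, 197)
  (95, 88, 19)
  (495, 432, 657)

(407,385,132): 132²+385² = 165649 = 407² → right
(65,63,16): 16²+63² = 4225 = 65² → right
(206,110,197): 110²+197² = 50909 > 42436 = 206² → acute
(95,88,19): 19²+88² = 8105 < 9025 = 95² → obtuse
(495,432,657): 432²+495² = 431649 = 657² → right
3 of the 5 are right.

3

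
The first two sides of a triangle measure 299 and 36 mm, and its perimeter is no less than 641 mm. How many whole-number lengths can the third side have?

29

Triangle inequality: 263 < x < 335. Perimeter ≥ 641 gives x ≥ 641 − 299 − 36 = 306.
So 306 ≤ x < 335; integers 306 through 334: 29 values.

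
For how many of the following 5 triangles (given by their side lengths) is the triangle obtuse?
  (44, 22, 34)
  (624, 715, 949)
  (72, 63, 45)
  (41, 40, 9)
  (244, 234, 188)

1

(44,22,34): 22²+34² = 1640 < 1936 = 44² → obtuse
(624,715,949): 624²+715² = 900601 = 949² → right
(72,63,45): 45²+63² = 5994 > 5184 = 72² → acute
(41,40,9): 9²+40² = 1681 = 41² → right
(244,234,188): 188²+234² = 90100 > 59536 = 244² → acute
1 of the 5 is obtuse.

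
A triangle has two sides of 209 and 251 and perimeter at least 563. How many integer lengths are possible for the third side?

Triangle inequality: 42 < x < 460. Perimeter ≥ 563 gives x ≥ 563 − 209 − 251 = 103.
So 103 ≤ x < 460; integers 103 through 459: 357 values.

357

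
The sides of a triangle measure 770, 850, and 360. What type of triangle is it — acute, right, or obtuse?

right

Compare the square of the longest side to the sum of squares of the other two: 360² + 770² = 722500 = 850².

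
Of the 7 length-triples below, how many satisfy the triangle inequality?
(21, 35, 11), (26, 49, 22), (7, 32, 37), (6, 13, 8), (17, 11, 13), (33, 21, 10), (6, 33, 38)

4

(11,21,35): 11+21 ≤ 35 → not valid
(22,26,49): 22+26 ≤ 49 → not valid
(7,32,37): 7+32 > 37 → valid
(6,8,13): 6+8 > 13 → valid
(11,13,17): 11+13 > 17 → valid
(10,21,33): 10+21 ≤ 33 → not valid
(6,33,38): 6+33 > 38 → valid
4 of the 7 triples form a triangle.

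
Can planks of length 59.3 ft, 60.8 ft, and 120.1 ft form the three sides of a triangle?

No

The two shorter sides sum to 120.1, exactly equal to the longest side 120.1.
That gives only a degenerate (flat) triangle — the inequality must be strict.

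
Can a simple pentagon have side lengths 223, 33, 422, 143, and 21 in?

For a pentagon, each side must be shorter than the sum of the others.
Here the longest side is 422, but the remaining 4 sides sum to only 420.

No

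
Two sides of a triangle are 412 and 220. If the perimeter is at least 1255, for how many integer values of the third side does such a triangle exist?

9

Triangle inequality: 192 < x < 632. Perimeter ≥ 1255 gives x ≥ 1255 − 412 − 220 = 623.
So 623 ≤ x < 632; integers 623 through 631: 9 values.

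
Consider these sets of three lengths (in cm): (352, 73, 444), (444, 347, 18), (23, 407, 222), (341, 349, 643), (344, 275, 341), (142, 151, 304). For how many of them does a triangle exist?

(73,352,444): 73+352 ≤ 444 → not valid
(18,347,444): 18+347 ≤ 444 → not valid
(23,222,407): 23+222 ≤ 407 → not valid
(341,349,643): 341+349 > 643 → valid
(275,341,344): 275+341 > 344 → valid
(142,151,304): 142+151 ≤ 304 → not valid
2 of the 6 triples form a triangle.

2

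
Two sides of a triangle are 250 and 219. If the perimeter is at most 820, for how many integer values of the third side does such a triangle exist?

Triangle inequality: 31 < x < 469. Perimeter ≤ 820 gives x ≤ 820 − 250 − 219 = 351.
So 31 < x ≤ 351; integers 32 through 351: 320 values.

320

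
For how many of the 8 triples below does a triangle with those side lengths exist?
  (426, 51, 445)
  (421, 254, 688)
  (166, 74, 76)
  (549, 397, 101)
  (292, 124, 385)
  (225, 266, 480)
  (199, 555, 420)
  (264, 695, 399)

(51,426,445): 51+426 > 445 → valid
(254,421,688): 254+421 ≤ 688 → not valid
(74,76,166): 74+76 ≤ 166 → not valid
(101,397,549): 101+397 ≤ 549 → not valid
(124,292,385): 124+292 > 385 → valid
(225,266,480): 225+266 > 480 → valid
(199,420,555): 199+420 > 555 → valid
(264,399,695): 264+399 ≤ 695 → not valid
4 of the 8 triples form a triangle.

4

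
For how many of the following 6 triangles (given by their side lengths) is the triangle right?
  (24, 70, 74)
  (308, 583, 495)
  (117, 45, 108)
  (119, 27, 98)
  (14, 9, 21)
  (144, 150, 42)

4

(24,70,74): 24²+70² = 5476 = 74² → right
(308,583,495): 308²+495² = 339889 = 583² → right
(117,45,108): 45²+108² = 13689 = 117² → right
(119,27,98): 27²+98² = 10333 < 14161 = 119² → obtuse
(14,9,21): 9²+14² = 277 < 441 = 21² → obtuse
(144,150,42): 42²+144² = 22500 = 150² → right
4 of the 6 are right.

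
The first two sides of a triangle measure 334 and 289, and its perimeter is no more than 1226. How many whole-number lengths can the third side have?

Triangle inequality: 45 < x < 623. Perimeter ≤ 1226 gives x ≤ 1226 − 334 − 289 = 603.
So 45 < x ≤ 603; integers 46 through 603: 558 values.

558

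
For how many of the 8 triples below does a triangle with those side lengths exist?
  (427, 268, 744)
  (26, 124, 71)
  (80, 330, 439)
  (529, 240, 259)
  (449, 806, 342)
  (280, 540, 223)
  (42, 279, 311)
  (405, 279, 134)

2

(268,427,744): 268+427 ≤ 744 → not valid
(26,71,124): 26+71 ≤ 124 → not valid
(80,330,439): 80+330 ≤ 439 → not valid
(240,259,529): 240+259 ≤ 529 → not valid
(342,449,806): 342+449 ≤ 806 → not valid
(223,280,540): 223+280 ≤ 540 → not valid
(42,279,311): 42+279 > 311 → valid
(134,279,405): 134+279 > 405 → valid
2 of the 8 triples form a triangle.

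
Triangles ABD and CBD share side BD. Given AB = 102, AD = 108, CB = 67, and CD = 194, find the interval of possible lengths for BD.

127 < BD < 210

From triangle ABD: |102 − 108| < BD < 102 + 108, i.e. 6 < BD < 210.
From triangle CBD: 127 < BD < 261.
Both must hold, so BD lies in the intersection.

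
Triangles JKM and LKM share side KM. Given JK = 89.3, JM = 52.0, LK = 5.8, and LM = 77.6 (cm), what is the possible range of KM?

From triangle JKM: |89.3 − 52.0| < KM < 89.3 + 52.0, i.e. 37.3 < KM < 141.3.
From triangle LKM: 71.8 < KM < 83.4.
Both must hold, so KM lies in the intersection.

71.8 < KM < 83.4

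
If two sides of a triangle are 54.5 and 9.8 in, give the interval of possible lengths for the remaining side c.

By the triangle inequality, c must be less than 54.5 + 9.8 = 64.3 and greater than |54.5 − 9.8| = 44.7.

44.7 < c < 64.3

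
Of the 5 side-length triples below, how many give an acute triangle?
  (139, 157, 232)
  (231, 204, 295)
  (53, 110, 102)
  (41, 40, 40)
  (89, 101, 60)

(139,157,232): 139²+157² = 43970 < 53824 = 232² → obtuse
(231,204,295): 204²+231² = 94977 > 87025 = 295² → acute
(53,110,102): 53²+102² = 13213 > 12100 = 110² → acute
(41,40,40): 40²+40² = 3200 > 1681 = 41² → acute
(89,101,60): 60²+89² = 11521 > 10201 = 101² → acute
4 of the 5 are acute.

4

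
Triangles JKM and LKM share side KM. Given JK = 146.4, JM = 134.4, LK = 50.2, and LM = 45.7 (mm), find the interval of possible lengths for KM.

From triangle JKM: |146.4 − 134.4| < KM < 146.4 + 134.4, i.e. 12.0 < KM < 280.8.
From triangle LKM: 4.5 < KM < 95.9.
Both must hold, so KM lies in the intersection.

12.0 < KM < 95.9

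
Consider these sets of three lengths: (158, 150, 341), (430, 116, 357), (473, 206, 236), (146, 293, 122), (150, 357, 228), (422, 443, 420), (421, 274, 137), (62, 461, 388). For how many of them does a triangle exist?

3

(150,158,341): 150+158 ≤ 341 → not valid
(116,357,430): 116+357 > 430 → valid
(206,236,473): 206+236 ≤ 473 → not valid
(122,146,293): 122+146 ≤ 293 → not valid
(150,228,357): 150+228 > 357 → valid
(420,422,443): 420+422 > 443 → valid
(137,274,421): 137+274 ≤ 421 → not valid
(62,388,461): 62+388 ≤ 461 → not valid
3 of the 8 triples form a triangle.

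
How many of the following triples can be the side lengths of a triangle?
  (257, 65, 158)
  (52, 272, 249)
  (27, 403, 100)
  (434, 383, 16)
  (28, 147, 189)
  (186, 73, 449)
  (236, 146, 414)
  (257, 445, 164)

1

(65,158,257): 65+158 ≤ 257 → not valid
(52,249,272): 52+249 > 272 → valid
(27,100,403): 27+100 ≤ 403 → not valid
(16,383,434): 16+383 ≤ 434 → not valid
(28,147,189): 28+147 ≤ 189 → not valid
(73,186,449): 73+186 ≤ 449 → not valid
(146,236,414): 146+236 ≤ 414 → not valid
(164,257,445): 164+257 ≤ 445 → not valid
1 of the 8 triples forms a triangle.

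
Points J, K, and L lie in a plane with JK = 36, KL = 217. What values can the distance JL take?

By the triangle inequality, |36 − 217| ≤ JL ≤ 36 + 217.

181 ≤ JL ≤ 253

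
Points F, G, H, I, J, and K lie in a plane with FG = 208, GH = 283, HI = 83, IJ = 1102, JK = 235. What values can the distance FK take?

293 ≤ FK ≤ 1911

The maximum is all hops collinear in one direction: 208 + 283 + 83 + 1102 + 235 = 1911.
The longest hop is 1102; the others sum to 809. Folding the others back against it leaves at least 1102 − 809 = 293.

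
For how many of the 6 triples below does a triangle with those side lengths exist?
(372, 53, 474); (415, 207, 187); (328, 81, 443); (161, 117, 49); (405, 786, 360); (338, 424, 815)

(53,372,474): 53+372 ≤ 474 → not valid
(187,207,415): 187+207 ≤ 415 → not valid
(81,328,443): 81+328 ≤ 443 → not valid
(49,117,161): 49+117 > 161 → valid
(360,405,786): 360+405 ≤ 786 → not valid
(338,424,815): 338+424 ≤ 815 → not valid
1 of the 6 triples forms a triangle.

1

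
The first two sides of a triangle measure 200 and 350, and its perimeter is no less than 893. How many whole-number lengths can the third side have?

207

Triangle inequality: 150 < x < 550. Perimeter ≥ 893 gives x ≥ 893 − 200 − 350 = 343.
So 343 ≤ x < 550; integers 343 through 549: 207 values.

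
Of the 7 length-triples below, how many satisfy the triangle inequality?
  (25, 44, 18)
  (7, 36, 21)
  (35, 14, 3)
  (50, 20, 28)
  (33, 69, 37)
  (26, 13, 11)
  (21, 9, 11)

(18,25,44): 18+25 ≤ 44 → not valid
(7,21,36): 7+21 ≤ 36 → not valid
(3,14,35): 3+14 ≤ 35 → not valid
(20,28,50): 20+28 ≤ 50 → not valid
(33,37,69): 33+37 > 69 → valid
(11,13,26): 11+13 ≤ 26 → not valid
(9,11,21): 9+11 ≤ 21 → not valid
1 of the 7 triples forms a triangle.

1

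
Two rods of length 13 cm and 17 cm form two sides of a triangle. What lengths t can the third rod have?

4 < t < 30 (cm)

By the triangle inequality, t must be less than 13 + 17 = 30 and greater than |13 − 17| = 4.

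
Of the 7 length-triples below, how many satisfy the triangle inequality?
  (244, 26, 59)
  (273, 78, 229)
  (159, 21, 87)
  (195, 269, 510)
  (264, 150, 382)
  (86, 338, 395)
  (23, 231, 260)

(26,59,244): 26+59 ≤ 244 → not valid
(78,229,273): 78+229 > 273 → valid
(21,87,159): 21+87 ≤ 159 → not valid
(195,269,510): 195+269 ≤ 510 → not valid
(150,264,382): 150+264 > 382 → valid
(86,338,395): 86+338 > 395 → valid
(23,231,260): 23+231 ≤ 260 → not valid
3 of the 7 triples form a triangle.

3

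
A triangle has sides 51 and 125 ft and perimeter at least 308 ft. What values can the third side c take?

Triangle inequality alone gives 74 < c < 176.
The perimeter condition gives c ≥ 308 − 51 − 125 = 132.
Intersecting the two: 132 ≤ c < 176.

132 ≤ c < 176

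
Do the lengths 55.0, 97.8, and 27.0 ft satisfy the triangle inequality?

The longest side is 97.8, but the other two sum to only 82.0.
82.0 < 97.8, so the triangle inequality fails.

No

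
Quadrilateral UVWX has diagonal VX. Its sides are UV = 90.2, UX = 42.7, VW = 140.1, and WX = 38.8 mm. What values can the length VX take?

101.3 < VX < 132.9

From triangle UVX: |90.2 − 42.7| < VX < 90.2 + 42.7, i.e. 47.5 < VX < 132.9.
From triangle WVX: 101.3 < VX < 178.9.
Both must hold, so VX lies in the intersection.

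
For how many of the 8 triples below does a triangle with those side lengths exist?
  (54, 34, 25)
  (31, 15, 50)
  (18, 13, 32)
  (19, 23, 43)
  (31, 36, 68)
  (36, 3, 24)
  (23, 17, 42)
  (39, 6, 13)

(25,34,54): 25+34 > 54 → valid
(15,31,50): 15+31 ≤ 50 → not valid
(13,18,32): 13+18 ≤ 32 → not valid
(19,23,43): 19+23 ≤ 43 → not valid
(31,36,68): 31+36 ≤ 68 → not valid
(3,24,36): 3+24 ≤ 36 → not valid
(17,23,42): 17+23 ≤ 42 → not valid
(6,13,39): 6+13 ≤ 39 → not valid
1 of the 8 triples forms a triangle.

1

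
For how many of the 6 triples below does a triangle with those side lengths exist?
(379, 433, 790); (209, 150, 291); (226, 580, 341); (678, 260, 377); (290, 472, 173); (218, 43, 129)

(379,433,790): 379+433 > 790 → valid
(150,209,291): 150+209 > 291 → valid
(226,341,580): 226+341 ≤ 580 → not valid
(260,377,678): 260+377 ≤ 678 → not valid
(173,290,472): 173+290 ≤ 472 → not valid
(43,129,218): 43+129 ≤ 218 → not valid
2 of the 6 triples form a triangle.

2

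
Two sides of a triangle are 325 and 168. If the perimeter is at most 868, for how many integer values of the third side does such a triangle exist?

218

Triangle inequality: 157 < x < 493. Perimeter ≤ 868 gives x ≤ 868 − 325 − 168 = 375.
So 157 < x ≤ 375; integers 158 through 375: 218 values.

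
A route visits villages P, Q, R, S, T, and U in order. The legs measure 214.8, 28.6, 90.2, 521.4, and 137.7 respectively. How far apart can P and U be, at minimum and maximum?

The maximum is all hops collinear in one direction: 214.8 + 28.6 + 90.2 + 521.4 + 137.7 = 992.7.
The longest hop is 521.4; the others sum to 471.3. Folding the others back against it leaves at least 521.4 − 471.3 = 50.1.

50.1 ≤ PU ≤ 992.7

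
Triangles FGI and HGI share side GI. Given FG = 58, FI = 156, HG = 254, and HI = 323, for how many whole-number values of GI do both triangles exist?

From triangle FGI: 98 < GI < 214.
From triangle HGI: 69 < GI < 577.
Intersection: 98 < GI < 214, so integers 99 through 213: 115 values.

115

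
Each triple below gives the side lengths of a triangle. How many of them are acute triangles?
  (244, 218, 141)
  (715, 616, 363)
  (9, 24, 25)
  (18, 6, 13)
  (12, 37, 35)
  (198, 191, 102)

3

(244,218,141): 141²+218² = 67405 > 59536 = 244² → acute
(715,616,363): 363²+616² = 511225 = 715² → right
(9,24,25): 9²+24² = 657 > 625 = 25² → acute
(18,6,13): 6²+13² = 205 < 324 = 18² → obtuse
(12,37,35): 12²+35² = 1369 = 37² → right
(198,191,102): 102²+191² = 46885 > 39204 = 198² → acute
3 of the 6 are acute.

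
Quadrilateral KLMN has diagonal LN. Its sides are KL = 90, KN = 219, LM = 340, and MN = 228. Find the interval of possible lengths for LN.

From triangle KLN: |90 − 219| < LN < 90 + 219, i.e. 129 < LN < 309.
From triangle MLN: 112 < LN < 568.
Both must hold, so LN lies in the intersection.

129 < LN < 309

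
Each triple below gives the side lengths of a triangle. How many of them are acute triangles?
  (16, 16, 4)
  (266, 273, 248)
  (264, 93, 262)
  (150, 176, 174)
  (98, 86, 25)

(16,16,4): 4²+16² = 272 > 256 = 16² → acute
(266,273,248): 248²+266² = 132260 > 74529 = 273² → acute
(264,93,262): 93²+262² = 77293 > 69696 = 264² → acute
(150,176,174): 150²+174² = 52776 > 30976 = 176² → acute
(98,86,25): 25²+86² = 8021 < 9604 = 98² → obtuse
4 of the 5 are acute.

4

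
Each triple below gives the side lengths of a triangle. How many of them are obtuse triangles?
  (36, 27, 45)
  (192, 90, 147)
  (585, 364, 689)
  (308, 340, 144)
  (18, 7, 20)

(36,27,45): 27²+36² = 2025 = 45² → right
(192,90,147): 90²+147² = 29709 < 36864 = 192² → obtuse
(585,364,689): 364²+585² = 474721 = 689² → right
(308,340,144): 144²+308² = 115600 = 340² → right
(18,7,20): 7²+18² = 373 < 400 = 20² → obtuse
2 of the 5 are obtuse.

2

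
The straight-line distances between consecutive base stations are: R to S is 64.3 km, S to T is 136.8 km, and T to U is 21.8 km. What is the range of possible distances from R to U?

The maximum is all hops collinear in one direction: 64.3 + 136.8 + 21.8 = 222.9.
The longest hop is 136.8; the others sum to 86.1. Folding the others back against it leaves at least 136.8 − 86.1 = 50.7.

50.7 ≤ RU ≤ 222.9 km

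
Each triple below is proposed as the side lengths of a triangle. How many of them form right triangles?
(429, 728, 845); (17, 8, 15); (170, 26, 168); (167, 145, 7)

3

(429,728,845): 429²+728² = 714025 = 845² → right
(17,8,15): 8²+15² = 289 = 17² → right
(170,26,168): 26²+168² = 28900 = 170² → right
(167,145,7): 7+145 ≤ 167, not a triangle
3 of the 4 are right.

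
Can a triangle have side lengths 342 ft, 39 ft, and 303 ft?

No

The two shorter sides sum to 342, exactly equal to the longest side 342.
That gives only a degenerate (flat) triangle — the inequality must be strict.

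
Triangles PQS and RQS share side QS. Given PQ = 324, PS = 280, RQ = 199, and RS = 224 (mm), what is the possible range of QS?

44 < QS < 423

From triangle PQS: |324 − 280| < QS < 324 + 280, i.e. 44 < QS < 604.
From triangle RQS: 25 < QS < 423.
Both must hold, so QS lies in the intersection.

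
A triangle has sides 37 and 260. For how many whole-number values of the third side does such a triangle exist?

73

The third side lies in the open interval (223, 297).
Integers from 224 to 296 inclusive: 296 − 224 + 1 = 73.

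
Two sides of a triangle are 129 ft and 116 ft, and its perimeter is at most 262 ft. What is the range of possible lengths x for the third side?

13 < x ≤ 17 ft

Triangle inequality alone gives 13 < x < 245.
The perimeter condition gives x ≤ 262 − 129 − 116 = 17.
Intersecting the two: 13 < x ≤ 17.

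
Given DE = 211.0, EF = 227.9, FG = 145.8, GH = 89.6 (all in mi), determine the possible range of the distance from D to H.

0 ≤ DH ≤ 674.3 mi

The maximum is all hops collinear in one direction: 211.0 + 227.9 + 145.8 + 89.6 = 674.3.
The longest hop is 227.9; the others sum to 446.4. Since 227.9 ≤ 446.4, the path can fold back on itself completely, so the minimum distance is 0.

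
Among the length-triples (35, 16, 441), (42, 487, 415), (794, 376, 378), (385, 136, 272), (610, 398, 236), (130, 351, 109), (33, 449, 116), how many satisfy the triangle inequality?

2

(16,35,441): 16+35 ≤ 441 → not valid
(42,415,487): 42+415 ≤ 487 → not valid
(376,378,794): 376+378 ≤ 794 → not valid
(136,272,385): 136+272 > 385 → valid
(236,398,610): 236+398 > 610 → valid
(109,130,351): 109+130 ≤ 351 → not valid
(33,116,449): 33+116 ≤ 449 → not valid
2 of the 7 triples form a triangle.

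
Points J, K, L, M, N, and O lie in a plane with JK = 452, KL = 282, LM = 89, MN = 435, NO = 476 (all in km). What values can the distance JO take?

0 ≤ JO ≤ 1734 km

The maximum is all hops collinear in one direction: 452 + 282 + 89 + 435 + 476 = 1734.
The longest hop is 476; the others sum to 1258. Since 476 ≤ 1258, the path can fold back on itself completely, so the minimum distance is 0.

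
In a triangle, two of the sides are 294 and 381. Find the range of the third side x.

87 < x < 675

By the triangle inequality, x must be less than 294 + 381 = 675 and greater than |294 − 381| = 87.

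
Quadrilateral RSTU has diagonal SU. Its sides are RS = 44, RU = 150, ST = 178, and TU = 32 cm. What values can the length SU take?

From triangle RSU: |44 − 150| < SU < 44 + 150, i.e. 106 < SU < 194.
From triangle TSU: 146 < SU < 210.
Both must hold, so SU lies in the intersection.

146 < SU < 194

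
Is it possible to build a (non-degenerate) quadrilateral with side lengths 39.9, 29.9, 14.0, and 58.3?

A quadrilateral exists iff every side is shorter than the sum of the others — equivalently, the longest side is less than the sum of the rest.
Longest side 58.3 < 83.8 (sum of the remaining 3), so yes.

Yes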